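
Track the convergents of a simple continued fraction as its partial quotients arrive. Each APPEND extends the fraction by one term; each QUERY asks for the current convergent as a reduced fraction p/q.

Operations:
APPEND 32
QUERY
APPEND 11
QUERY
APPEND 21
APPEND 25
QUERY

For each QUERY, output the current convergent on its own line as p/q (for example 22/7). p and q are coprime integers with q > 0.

APPEND 32: p_0 = 32·1 + 0 = 32, q_0 = 32·0 + 1 = 1 → 32/1
APPEND 11: p_1 = 11·32 + 1 = 353, q_1 = 11·1 + 0 = 11 → 353/11
APPEND 21: p_2 = 21·353 + 32 = 7445, q_2 = 21·11 + 1 = 232 → 7445/232
APPEND 25: p_3 = 25·7445 + 353 = 186478, q_3 = 25·232 + 11 = 5811 → 186478/5811

32/1
353/11
186478/5811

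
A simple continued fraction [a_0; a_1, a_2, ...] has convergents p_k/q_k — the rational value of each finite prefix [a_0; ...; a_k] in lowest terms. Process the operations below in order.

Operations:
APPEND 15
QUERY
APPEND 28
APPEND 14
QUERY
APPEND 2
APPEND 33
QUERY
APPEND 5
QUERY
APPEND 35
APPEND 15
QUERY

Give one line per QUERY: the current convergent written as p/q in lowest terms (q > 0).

15/1
5909/393
409796/27255
2061219/137089
1090348134/72517639

APPEND 15: p_0 = 15·1 + 0 = 15, q_0 = 15·0 + 1 = 1 → 15/1
APPEND 28: p_1 = 28·15 + 1 = 421, q_1 = 28·1 + 0 = 28 → 421/28
APPEND 14: p_2 = 14·421 + 15 = 5909, q_2 = 14·28 + 1 = 393 → 5909/393
APPEND 2: p_3 = 2·5909 + 421 = 12239, q_3 = 2·393 + 28 = 814 → 12239/814
APPEND 33: p_4 = 33·12239 + 5909 = 409796, q_4 = 33·814 + 393 = 27255 → 409796/27255
APPEND 5: p_5 = 5·409796 + 12239 = 2061219, q_5 = 5·27255 + 814 = 137089 → 2061219/137089
APPEND 35: p_6 = 35·2061219 + 409796 = 72552461, q_6 = 35·137089 + 27255 = 4825370 → 72552461/4825370
APPEND 15: p_7 = 15·72552461 + 2061219 = 1090348134, q_7 = 15·4825370 + 137089 = 72517639 → 1090348134/72517639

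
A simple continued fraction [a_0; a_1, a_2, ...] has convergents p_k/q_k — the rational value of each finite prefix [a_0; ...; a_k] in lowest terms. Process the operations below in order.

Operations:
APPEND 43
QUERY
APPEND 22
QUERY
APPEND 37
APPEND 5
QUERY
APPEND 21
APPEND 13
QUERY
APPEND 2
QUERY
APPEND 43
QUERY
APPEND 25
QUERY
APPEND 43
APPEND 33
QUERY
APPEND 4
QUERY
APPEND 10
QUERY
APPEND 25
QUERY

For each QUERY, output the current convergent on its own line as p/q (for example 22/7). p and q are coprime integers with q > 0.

43/1
947/22
176357/4097
48777884/1133173
101294347/2353198
4404434805/102320687
110212164472/2560370373
156646619898805/3639102512331
631330007102321/14666608296050
6469946690922015/150305185472831
162379997280152696/3772296245116825

APPEND 43: p_0 = 43·1 + 0 = 43, q_0 = 43·0 + 1 = 1 → 43/1
APPEND 22: p_1 = 22·43 + 1 = 947, q_1 = 22·1 + 0 = 22 → 947/22
APPEND 37: p_2 = 37·947 + 43 = 35082, q_2 = 37·22 + 1 = 815 → 35082/815
APPEND 5: p_3 = 5·35082 + 947 = 176357, q_3 = 5·815 + 22 = 4097 → 176357/4097
APPEND 21: p_4 = 21·176357 + 35082 = 3738579, q_4 = 21·4097 + 815 = 86852 → 3738579/86852
APPEND 13: p_5 = 13·3738579 + 176357 = 48777884, q_5 = 13·86852 + 4097 = 1133173 → 48777884/1133173
APPEND 2: p_6 = 2·48777884 + 3738579 = 101294347, q_6 = 2·1133173 + 86852 = 2353198 → 101294347/2353198
APPEND 43: p_7 = 43·101294347 + 48777884 = 4404434805, q_7 = 43·2353198 + 1133173 = 102320687 → 4404434805/102320687
APPEND 25: p_8 = 25·4404434805 + 101294347 = 110212164472, q_8 = 25·102320687 + 2353198 = 2560370373 → 110212164472/2560370373
APPEND 43: p_9 = 43·110212164472 + 4404434805 = 4743527507101, q_9 = 43·2560370373 + 102320687 = 110198246726 → 4743527507101/110198246726
APPEND 33: p_10 = 33·4743527507101 + 110212164472 = 156646619898805, q_10 = 33·110198246726 + 2560370373 = 3639102512331 → 156646619898805/3639102512331
APPEND 4: p_11 = 4·156646619898805 + 4743527507101 = 631330007102321, q_11 = 4·3639102512331 + 110198246726 = 14666608296050 → 631330007102321/14666608296050
APPEND 10: p_12 = 10·631330007102321 + 156646619898805 = 6469946690922015, q_12 = 10·14666608296050 + 3639102512331 = 150305185472831 → 6469946690922015/150305185472831
APPEND 25: p_13 = 25·6469946690922015 + 631330007102321 = 162379997280152696, q_13 = 25·150305185472831 + 14666608296050 = 3772296245116825 → 162379997280152696/3772296245116825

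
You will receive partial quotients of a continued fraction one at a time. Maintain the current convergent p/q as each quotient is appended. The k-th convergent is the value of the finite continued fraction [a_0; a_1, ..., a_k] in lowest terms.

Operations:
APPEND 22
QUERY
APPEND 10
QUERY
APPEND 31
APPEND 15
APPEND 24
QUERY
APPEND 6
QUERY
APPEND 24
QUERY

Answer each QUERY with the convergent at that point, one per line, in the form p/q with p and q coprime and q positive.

APPEND 22: p_0 = 22·1 + 0 = 22, q_0 = 22·0 + 1 = 1 → 22/1
APPEND 10: p_1 = 10·22 + 1 = 221, q_1 = 10·1 + 0 = 10 → 221/10
APPEND 31: p_2 = 31·221 + 22 = 6873, q_2 = 31·10 + 1 = 311 → 6873/311
APPEND 15: p_3 = 15·6873 + 221 = 103316, q_3 = 15·311 + 10 = 4675 → 103316/4675
APPEND 24: p_4 = 24·103316 + 6873 = 2486457, q_4 = 24·4675 + 311 = 112511 → 2486457/112511
APPEND 6: p_5 = 6·2486457 + 103316 = 15022058, q_5 = 6·112511 + 4675 = 679741 → 15022058/679741
APPEND 24: p_6 = 24·15022058 + 2486457 = 363015849, q_6 = 24·679741 + 112511 = 16426295 → 363015849/16426295

22/1
221/10
2486457/112511
15022058/679741
363015849/16426295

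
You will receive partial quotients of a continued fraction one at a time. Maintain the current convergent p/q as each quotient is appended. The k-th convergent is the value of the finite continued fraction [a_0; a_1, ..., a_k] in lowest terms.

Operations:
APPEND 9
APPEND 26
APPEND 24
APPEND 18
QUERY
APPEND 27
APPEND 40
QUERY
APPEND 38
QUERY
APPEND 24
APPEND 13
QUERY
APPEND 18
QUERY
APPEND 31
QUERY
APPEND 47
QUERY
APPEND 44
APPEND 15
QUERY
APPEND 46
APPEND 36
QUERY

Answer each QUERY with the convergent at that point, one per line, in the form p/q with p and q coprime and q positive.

101917/11276
110398237/12214356
4197890414/464450605
1315374876663/145531825993
23777607548107/2630731896750
738421208867980/81698220625243
34729574424343167/3842447101283171
22967325012623853087/2541083007257554676
38111895774969403388967/4216663920370143149744

APPEND 9: p_0 = 9·1 + 0 = 9, q_0 = 9·0 + 1 = 1 → 9/1
APPEND 26: p_1 = 26·9 + 1 = 235, q_1 = 26·1 + 0 = 26 → 235/26
APPEND 24: p_2 = 24·235 + 9 = 5649, q_2 = 24·26 + 1 = 625 → 5649/625
APPEND 18: p_3 = 18·5649 + 235 = 101917, q_3 = 18·625 + 26 = 11276 → 101917/11276
APPEND 27: p_4 = 27·101917 + 5649 = 2757408, q_4 = 27·11276 + 625 = 305077 → 2757408/305077
APPEND 40: p_5 = 40·2757408 + 101917 = 110398237, q_5 = 40·305077 + 11276 = 12214356 → 110398237/12214356
APPEND 38: p_6 = 38·110398237 + 2757408 = 4197890414, q_6 = 38·12214356 + 305077 = 464450605 → 4197890414/464450605
APPEND 24: p_7 = 24·4197890414 + 110398237 = 100859768173, q_7 = 24·464450605 + 12214356 = 11159028876 → 100859768173/11159028876
APPEND 13: p_8 = 13·100859768173 + 4197890414 = 1315374876663, q_8 = 13·11159028876 + 464450605 = 145531825993 → 1315374876663/145531825993
APPEND 18: p_9 = 18·1315374876663 + 100859768173 = 23777607548107, q_9 = 18·145531825993 + 11159028876 = 2630731896750 → 23777607548107/2630731896750
APPEND 31: p_10 = 31·23777607548107 + 1315374876663 = 738421208867980, q_10 = 31·2630731896750 + 145531825993 = 81698220625243 → 738421208867980/81698220625243
APPEND 47: p_11 = 47·738421208867980 + 23777607548107 = 34729574424343167, q_11 = 47·81698220625243 + 2630731896750 = 3842447101283171 → 34729574424343167/3842447101283171
APPEND 44: p_12 = 44·34729574424343167 + 738421208867980 = 1528839695879967328, q_12 = 44·3842447101283171 + 81698220625243 = 169149370677084767 → 1528839695879967328/169149370677084767
APPEND 15: p_13 = 15·1528839695879967328 + 34729574424343167 = 22967325012623853087, q_13 = 15·169149370677084767 + 3842447101283171 = 2541083007257554676 → 22967325012623853087/2541083007257554676
APPEND 46: p_14 = 46·22967325012623853087 + 1528839695879967328 = 1058025790276577209330, q_14 = 46·2541083007257554676 + 169149370677084767 = 117058967704524599863 → 1058025790276577209330/117058967704524599863
APPEND 36: p_15 = 36·1058025790276577209330 + 22967325012623853087 = 38111895774969403388967, q_15 = 36·117058967704524599863 + 2541083007257554676 = 4216663920370143149744 → 38111895774969403388967/4216663920370143149744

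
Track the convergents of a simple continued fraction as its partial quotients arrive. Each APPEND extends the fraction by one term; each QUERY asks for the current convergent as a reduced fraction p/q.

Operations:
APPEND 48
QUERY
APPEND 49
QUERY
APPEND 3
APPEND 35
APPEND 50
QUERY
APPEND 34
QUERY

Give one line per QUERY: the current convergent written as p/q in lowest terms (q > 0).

48/1
2353/49
12562007/261598
427359336/8899561

APPEND 48: p_0 = 48·1 + 0 = 48, q_0 = 48·0 + 1 = 1 → 48/1
APPEND 49: p_1 = 49·48 + 1 = 2353, q_1 = 49·1 + 0 = 49 → 2353/49
APPEND 3: p_2 = 3·2353 + 48 = 7107, q_2 = 3·49 + 1 = 148 → 7107/148
APPEND 35: p_3 = 35·7107 + 2353 = 251098, q_3 = 35·148 + 49 = 5229 → 251098/5229
APPEND 50: p_4 = 50·251098 + 7107 = 12562007, q_4 = 50·5229 + 148 = 261598 → 12562007/261598
APPEND 34: p_5 = 34·12562007 + 251098 = 427359336, q_5 = 34·261598 + 5229 = 8899561 → 427359336/8899561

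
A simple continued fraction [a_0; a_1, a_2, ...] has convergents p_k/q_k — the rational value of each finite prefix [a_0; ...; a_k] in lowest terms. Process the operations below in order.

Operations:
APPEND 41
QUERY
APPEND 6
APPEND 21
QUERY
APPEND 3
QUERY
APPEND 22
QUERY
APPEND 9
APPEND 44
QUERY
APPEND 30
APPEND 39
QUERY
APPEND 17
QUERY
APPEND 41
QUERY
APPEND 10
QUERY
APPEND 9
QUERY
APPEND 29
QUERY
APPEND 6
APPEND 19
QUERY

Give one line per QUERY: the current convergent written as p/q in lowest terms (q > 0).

APPEND 41: p_0 = 41·1 + 0 = 41, q_0 = 41·0 + 1 = 1 → 41/1
APPEND 6: p_1 = 6·41 + 1 = 247, q_1 = 6·1 + 0 = 6 → 247/6
APPEND 21: p_2 = 21·247 + 41 = 5228, q_2 = 21·6 + 1 = 127 → 5228/127
APPEND 3: p_3 = 3·5228 + 247 = 15931, q_3 = 3·127 + 6 = 387 → 15931/387
APPEND 22: p_4 = 22·15931 + 5228 = 355710, q_4 = 22·387 + 127 = 8641 → 355710/8641
APPEND 9: p_5 = 9·355710 + 15931 = 3217321, q_5 = 9·8641 + 387 = 78156 → 3217321/78156
APPEND 44: p_6 = 44·3217321 + 355710 = 141917834, q_6 = 44·78156 + 8641 = 3447505 → 141917834/3447505
APPEND 30: p_7 = 30·141917834 + 3217321 = 4260752341, q_7 = 30·3447505 + 78156 = 103503306 → 4260752341/103503306
APPEND 39: p_8 = 39·4260752341 + 141917834 = 166311259133, q_8 = 39·103503306 + 3447505 = 4040076439 → 166311259133/4040076439
APPEND 17: p_9 = 17·166311259133 + 4260752341 = 2831552157602, q_9 = 17·4040076439 + 103503306 = 68784802769 → 2831552157602/68784802769
APPEND 41: p_10 = 41·2831552157602 + 166311259133 = 116259949720815, q_10 = 41·68784802769 + 4040076439 = 2824216989968 → 116259949720815/2824216989968
APPEND 10: p_11 = 10·116259949720815 + 2831552157602 = 1165431049365752, q_11 = 10·2824216989968 + 68784802769 = 28310954702449 → 1165431049365752/28310954702449
APPEND 9: p_12 = 9·1165431049365752 + 116259949720815 = 10605139394012583, q_12 = 9·28310954702449 + 2824216989968 = 257622809312009 → 10605139394012583/257622809312009
APPEND 29: p_13 = 29·10605139394012583 + 1165431049365752 = 308714473475730659, q_13 = 29·257622809312009 + 28310954702449 = 7499372424750710 → 308714473475730659/7499372424750710
APPEND 6: p_14 = 6·308714473475730659 + 10605139394012583 = 1862891980248396537, q_14 = 6·7499372424750710 + 257622809312009 = 45253857357816269 → 1862891980248396537/45253857357816269
APPEND 19: p_15 = 19·1862891980248396537 + 308714473475730659 = 35703662098195264862, q_15 = 19·45253857357816269 + 7499372424750710 = 867322662223259821 → 35703662098195264862/867322662223259821

41/1
5228/127
15931/387
355710/8641
141917834/3447505
166311259133/4040076439
2831552157602/68784802769
116259949720815/2824216989968
1165431049365752/28310954702449
10605139394012583/257622809312009
308714473475730659/7499372424750710
35703662098195264862/867322662223259821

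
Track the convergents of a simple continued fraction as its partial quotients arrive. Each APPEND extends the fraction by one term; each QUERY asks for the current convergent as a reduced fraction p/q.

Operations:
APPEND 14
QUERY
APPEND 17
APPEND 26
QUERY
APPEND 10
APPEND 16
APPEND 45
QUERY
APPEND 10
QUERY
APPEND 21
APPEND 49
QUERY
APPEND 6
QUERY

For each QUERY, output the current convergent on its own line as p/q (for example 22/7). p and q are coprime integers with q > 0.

14/1
6228/443
45356459/3226222
454571122/32333815
470430722151/33461914328
2832175682927/201453722305

APPEND 14: p_0 = 14·1 + 0 = 14, q_0 = 14·0 + 1 = 1 → 14/1
APPEND 17: p_1 = 17·14 + 1 = 239, q_1 = 17·1 + 0 = 17 → 239/17
APPEND 26: p_2 = 26·239 + 14 = 6228, q_2 = 26·17 + 1 = 443 → 6228/443
APPEND 10: p_3 = 10·6228 + 239 = 62519, q_3 = 10·443 + 17 = 4447 → 62519/4447
APPEND 16: p_4 = 16·62519 + 6228 = 1006532, q_4 = 16·4447 + 443 = 71595 → 1006532/71595
APPEND 45: p_5 = 45·1006532 + 62519 = 45356459, q_5 = 45·71595 + 4447 = 3226222 → 45356459/3226222
APPEND 10: p_6 = 10·45356459 + 1006532 = 454571122, q_6 = 10·3226222 + 71595 = 32333815 → 454571122/32333815
APPEND 21: p_7 = 21·454571122 + 45356459 = 9591350021, q_7 = 21·32333815 + 3226222 = 682236337 → 9591350021/682236337
APPEND 49: p_8 = 49·9591350021 + 454571122 = 470430722151, q_8 = 49·682236337 + 32333815 = 33461914328 → 470430722151/33461914328
APPEND 6: p_9 = 6·470430722151 + 9591350021 = 2832175682927, q_9 = 6·33461914328 + 682236337 = 201453722305 → 2832175682927/201453722305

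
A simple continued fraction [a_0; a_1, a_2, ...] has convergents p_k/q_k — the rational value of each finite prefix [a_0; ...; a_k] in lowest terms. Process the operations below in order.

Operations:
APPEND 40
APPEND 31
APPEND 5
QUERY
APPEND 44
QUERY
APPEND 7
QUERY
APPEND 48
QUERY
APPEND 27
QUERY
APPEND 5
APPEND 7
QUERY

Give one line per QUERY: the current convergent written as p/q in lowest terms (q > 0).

APPEND 40: p_0 = 40·1 + 0 = 40, q_0 = 40·0 + 1 = 1 → 40/1
APPEND 31: p_1 = 31·40 + 1 = 1241, q_1 = 31·1 + 0 = 31 → 1241/31
APPEND 5: p_2 = 5·1241 + 40 = 6245, q_2 = 5·31 + 1 = 156 → 6245/156
APPEND 44: p_3 = 44·6245 + 1241 = 276021, q_3 = 44·156 + 31 = 6895 → 276021/6895
APPEND 7: p_4 = 7·276021 + 6245 = 1938392, q_4 = 7·6895 + 156 = 48421 → 1938392/48421
APPEND 48: p_5 = 48·1938392 + 276021 = 93318837, q_5 = 48·48421 + 6895 = 2331103 → 93318837/2331103
APPEND 27: p_6 = 27·93318837 + 1938392 = 2521546991, q_6 = 27·2331103 + 48421 = 62988202 → 2521546991/62988202
APPEND 5: p_7 = 5·2521546991 + 93318837 = 12701053792, q_7 = 5·62988202 + 2331103 = 317272113 → 12701053792/317272113
APPEND 7: p_8 = 7·12701053792 + 2521546991 = 91428923535, q_8 = 7·317272113 + 62988202 = 2283892993 → 91428923535/2283892993

6245/156
276021/6895
1938392/48421
93318837/2331103
2521546991/62988202
91428923535/2283892993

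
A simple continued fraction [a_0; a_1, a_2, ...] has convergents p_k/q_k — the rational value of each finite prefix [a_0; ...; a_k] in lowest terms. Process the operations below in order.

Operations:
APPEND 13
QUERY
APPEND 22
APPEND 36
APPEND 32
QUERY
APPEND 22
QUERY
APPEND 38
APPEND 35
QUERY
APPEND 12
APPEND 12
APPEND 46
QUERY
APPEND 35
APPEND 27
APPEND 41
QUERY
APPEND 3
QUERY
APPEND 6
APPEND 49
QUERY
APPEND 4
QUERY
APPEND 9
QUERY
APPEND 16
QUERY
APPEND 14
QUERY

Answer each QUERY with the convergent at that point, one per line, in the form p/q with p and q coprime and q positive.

13/1
331327/25398
7299539/559549
9727282854/745648649
65151279766805/4994196680398
2530804309573265009/193999788290384058
7654084211670840083/586726801042665757
2381964253611987809926/182590395933815217157
9576312324027549545211/734075944329807247228
88568775169859933716825/6789273894902080442209
1426676715041786489014411/109362458262763094322572
20062042785754870779918579/1537863689573585400958217

APPEND 13: p_0 = 13·1 + 0 = 13, q_0 = 13·0 + 1 = 1 → 13/1
APPEND 22: p_1 = 22·13 + 1 = 287, q_1 = 22·1 + 0 = 22 → 287/22
APPEND 36: p_2 = 36·287 + 13 = 10345, q_2 = 36·22 + 1 = 793 → 10345/793
APPEND 32: p_3 = 32·10345 + 287 = 331327, q_3 = 32·793 + 22 = 25398 → 331327/25398
APPEND 22: p_4 = 22·331327 + 10345 = 7299539, q_4 = 22·25398 + 793 = 559549 → 7299539/559549
APPEND 38: p_5 = 38·7299539 + 331327 = 277713809, q_5 = 38·559549 + 25398 = 21288260 → 277713809/21288260
APPEND 35: p_6 = 35·277713809 + 7299539 = 9727282854, q_6 = 35·21288260 + 559549 = 745648649 → 9727282854/745648649
APPEND 12: p_7 = 12·9727282854 + 277713809 = 117005108057, q_7 = 12·745648649 + 21288260 = 8969072048 → 117005108057/8969072048
APPEND 12: p_8 = 12·117005108057 + 9727282854 = 1413788579538, q_8 = 12·8969072048 + 745648649 = 108374513225 → 1413788579538/108374513225
APPEND 46: p_9 = 46·1413788579538 + 117005108057 = 65151279766805, q_9 = 46·108374513225 + 8969072048 = 4994196680398 → 65151279766805/4994196680398
APPEND 35: p_10 = 35·65151279766805 + 1413788579538 = 2281708580417713, q_10 = 35·4994196680398 + 108374513225 = 174905258327155 → 2281708580417713/174905258327155
APPEND 27: p_11 = 27·2281708580417713 + 65151279766805 = 61671282951045056, q_11 = 27·174905258327155 + 4994196680398 = 4727436171513583 → 61671282951045056/4727436171513583
APPEND 41: p_12 = 41·61671282951045056 + 2281708580417713 = 2530804309573265009, q_12 = 41·4727436171513583 + 174905258327155 = 193999788290384058 → 2530804309573265009/193999788290384058
APPEND 3: p_13 = 3·2530804309573265009 + 61671282951045056 = 7654084211670840083, q_13 = 3·193999788290384058 + 4727436171513583 = 586726801042665757 → 7654084211670840083/586726801042665757
APPEND 6: p_14 = 6·7654084211670840083 + 2530804309573265009 = 48455309579598305507, q_14 = 6·586726801042665757 + 193999788290384058 = 3714360594546378600 → 48455309579598305507/3714360594546378600
APPEND 49: p_15 = 49·48455309579598305507 + 7654084211670840083 = 2381964253611987809926, q_15 = 49·3714360594546378600 + 586726801042665757 = 182590395933815217157 → 2381964253611987809926/182590395933815217157
APPEND 4: p_16 = 4·2381964253611987809926 + 48455309579598305507 = 9576312324027549545211, q_16 = 4·182590395933815217157 + 3714360594546378600 = 734075944329807247228 → 9576312324027549545211/734075944329807247228
APPEND 9: p_17 = 9·9576312324027549545211 + 2381964253611987809926 = 88568775169859933716825, q_17 = 9·734075944329807247228 + 182590395933815217157 = 6789273894902080442209 → 88568775169859933716825/6789273894902080442209
APPEND 16: p_18 = 16·88568775169859933716825 + 9576312324027549545211 = 1426676715041786489014411, q_18 = 16·6789273894902080442209 + 734075944329807247228 = 109362458262763094322572 → 1426676715041786489014411/109362458262763094322572
APPEND 14: p_19 = 14·1426676715041786489014411 + 88568775169859933716825 = 20062042785754870779918579, q_19 = 14·109362458262763094322572 + 6789273894902080442209 = 1537863689573585400958217 → 20062042785754870779918579/1537863689573585400958217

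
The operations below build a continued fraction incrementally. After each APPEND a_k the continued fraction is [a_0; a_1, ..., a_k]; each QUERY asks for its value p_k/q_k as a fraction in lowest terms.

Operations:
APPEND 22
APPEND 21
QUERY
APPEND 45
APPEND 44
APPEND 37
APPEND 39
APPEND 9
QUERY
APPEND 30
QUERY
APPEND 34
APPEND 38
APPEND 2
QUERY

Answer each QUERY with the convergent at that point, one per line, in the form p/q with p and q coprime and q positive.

463/21
11973864307/543092277
360542581557/16352940584
945543551230979/42886522435409

APPEND 22: p_0 = 22·1 + 0 = 22, q_0 = 22·0 + 1 = 1 → 22/1
APPEND 21: p_1 = 21·22 + 1 = 463, q_1 = 21·1 + 0 = 21 → 463/21
APPEND 45: p_2 = 45·463 + 22 = 20857, q_2 = 45·21 + 1 = 946 → 20857/946
APPEND 44: p_3 = 44·20857 + 463 = 918171, q_3 = 44·946 + 21 = 41645 → 918171/41645
APPEND 37: p_4 = 37·918171 + 20857 = 33993184, q_4 = 37·41645 + 946 = 1541811 → 33993184/1541811
APPEND 39: p_5 = 39·33993184 + 918171 = 1326652347, q_5 = 39·1541811 + 41645 = 60172274 → 1326652347/60172274
APPEND 9: p_6 = 9·1326652347 + 33993184 = 11973864307, q_6 = 9·60172274 + 1541811 = 543092277 → 11973864307/543092277
APPEND 30: p_7 = 30·11973864307 + 1326652347 = 360542581557, q_7 = 30·543092277 + 60172274 = 16352940584 → 360542581557/16352940584
APPEND 34: p_8 = 34·360542581557 + 11973864307 = 12270421637245, q_8 = 34·16352940584 + 543092277 = 556543072133 → 12270421637245/556543072133
APPEND 38: p_9 = 38·12270421637245 + 360542581557 = 466636564796867, q_9 = 38·556543072133 + 16352940584 = 21164989681638 → 466636564796867/21164989681638
APPEND 2: p_10 = 2·466636564796867 + 12270421637245 = 945543551230979, q_10 = 2·21164989681638 + 556543072133 = 42886522435409 → 945543551230979/42886522435409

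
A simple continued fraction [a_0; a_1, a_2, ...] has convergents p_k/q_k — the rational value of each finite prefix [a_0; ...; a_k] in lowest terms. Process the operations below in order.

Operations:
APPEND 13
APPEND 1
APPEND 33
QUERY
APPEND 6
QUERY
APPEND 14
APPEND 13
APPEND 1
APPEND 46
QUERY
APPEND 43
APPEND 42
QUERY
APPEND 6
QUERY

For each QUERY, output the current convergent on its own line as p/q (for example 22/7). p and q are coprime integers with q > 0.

APPEND 13: p_0 = 13·1 + 0 = 13, q_0 = 13·0 + 1 = 1 → 13/1
APPEND 1: p_1 = 1·13 + 1 = 14, q_1 = 1·1 + 0 = 1 → 14/1
APPEND 33: p_2 = 33·14 + 13 = 475, q_2 = 33·1 + 1 = 34 → 475/34
APPEND 6: p_3 = 6·475 + 14 = 2864, q_3 = 6·34 + 1 = 205 → 2864/205
APPEND 14: p_4 = 14·2864 + 475 = 40571, q_4 = 14·205 + 34 = 2904 → 40571/2904
APPEND 13: p_5 = 13·40571 + 2864 = 530287, q_5 = 13·2904 + 205 = 37957 → 530287/37957
APPEND 1: p_6 = 1·530287 + 40571 = 570858, q_6 = 1·37957 + 2904 = 40861 → 570858/40861
APPEND 46: p_7 = 46·570858 + 530287 = 26789755, q_7 = 46·40861 + 37957 = 1917563 → 26789755/1917563
APPEND 43: p_8 = 43·26789755 + 570858 = 1152530323, q_8 = 43·1917563 + 40861 = 82496070 → 1152530323/82496070
APPEND 42: p_9 = 42·1152530323 + 26789755 = 48433063321, q_9 = 42·82496070 + 1917563 = 3466752503 → 48433063321/3466752503
APPEND 6: p_10 = 6·48433063321 + 1152530323 = 291750910249, q_10 = 6·3466752503 + 82496070 = 20883011088 → 291750910249/20883011088

475/34
2864/205
26789755/1917563
48433063321/3466752503
291750910249/20883011088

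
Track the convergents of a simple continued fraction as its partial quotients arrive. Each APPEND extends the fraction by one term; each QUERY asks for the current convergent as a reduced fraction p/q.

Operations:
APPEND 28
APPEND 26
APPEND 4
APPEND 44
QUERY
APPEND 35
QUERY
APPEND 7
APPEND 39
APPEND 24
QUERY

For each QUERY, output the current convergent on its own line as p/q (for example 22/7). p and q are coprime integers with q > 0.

130265/4646
4562219/162715
30155145982/1075506147

APPEND 28: p_0 = 28·1 + 0 = 28, q_0 = 28·0 + 1 = 1 → 28/1
APPEND 26: p_1 = 26·28 + 1 = 729, q_1 = 26·1 + 0 = 26 → 729/26
APPEND 4: p_2 = 4·729 + 28 = 2944, q_2 = 4·26 + 1 = 105 → 2944/105
APPEND 44: p_3 = 44·2944 + 729 = 130265, q_3 = 44·105 + 26 = 4646 → 130265/4646
APPEND 35: p_4 = 35·130265 + 2944 = 4562219, q_4 = 35·4646 + 105 = 162715 → 4562219/162715
APPEND 7: p_5 = 7·4562219 + 130265 = 32065798, q_5 = 7·162715 + 4646 = 1143651 → 32065798/1143651
APPEND 39: p_6 = 39·32065798 + 4562219 = 1255128341, q_6 = 39·1143651 + 162715 = 44765104 → 1255128341/44765104
APPEND 24: p_7 = 24·1255128341 + 32065798 = 30155145982, q_7 = 24·44765104 + 1143651 = 1075506147 → 30155145982/1075506147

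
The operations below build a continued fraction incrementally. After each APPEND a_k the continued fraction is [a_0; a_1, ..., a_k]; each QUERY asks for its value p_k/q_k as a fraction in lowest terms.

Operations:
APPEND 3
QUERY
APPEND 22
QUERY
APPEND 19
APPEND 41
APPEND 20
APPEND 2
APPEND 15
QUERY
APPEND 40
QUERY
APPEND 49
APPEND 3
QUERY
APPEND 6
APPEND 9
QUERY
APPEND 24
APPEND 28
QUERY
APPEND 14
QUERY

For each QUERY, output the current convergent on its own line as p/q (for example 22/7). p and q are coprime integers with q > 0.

APPEND 3: p_0 = 3·1 + 0 = 3, q_0 = 3·0 + 1 = 1 → 3/1
APPEND 22: p_1 = 22·3 + 1 = 67, q_1 = 22·1 + 0 = 22 → 67/22
APPEND 19: p_2 = 19·67 + 3 = 1276, q_2 = 19·22 + 1 = 419 → 1276/419
APPEND 41: p_3 = 41·1276 + 67 = 52383, q_3 = 41·419 + 22 = 17201 → 52383/17201
APPEND 20: p_4 = 20·52383 + 1276 = 1048936, q_4 = 20·17201 + 419 = 344439 → 1048936/344439
APPEND 2: p_5 = 2·1048936 + 52383 = 2150255, q_5 = 2·344439 + 17201 = 706079 → 2150255/706079
APPEND 15: p_6 = 15·2150255 + 1048936 = 33302761, q_6 = 15·706079 + 344439 = 10935624 → 33302761/10935624
APPEND 40: p_7 = 40·33302761 + 2150255 = 1334260695, q_7 = 40·10935624 + 706079 = 438131039 → 1334260695/438131039
APPEND 49: p_8 = 49·1334260695 + 33302761 = 65412076816, q_8 = 49·438131039 + 10935624 = 21479356535 → 65412076816/21479356535
APPEND 3: p_9 = 3·65412076816 + 1334260695 = 197570491143, q_9 = 3·21479356535 + 438131039 = 64876200644 → 197570491143/64876200644
APPEND 6: p_10 = 6·197570491143 + 65412076816 = 1250835023674, q_10 = 6·64876200644 + 21479356535 = 410736560399 → 1250835023674/410736560399
APPEND 9: p_11 = 9·1250835023674 + 197570491143 = 11455085704209, q_11 = 9·410736560399 + 64876200644 = 3761505244235 → 11455085704209/3761505244235
APPEND 24: p_12 = 24·11455085704209 + 1250835023674 = 276172891924690, q_12 = 24·3761505244235 + 410736560399 = 90686862422039 → 276172891924690/90686862422039
APPEND 28: p_13 = 28·276172891924690 + 11455085704209 = 7744296059595529, q_13 = 28·90686862422039 + 3761505244235 = 2542993653061327 → 7744296059595529/2542993653061327
APPEND 14: p_14 = 14·7744296059595529 + 276172891924690 = 108696317726262096, q_14 = 14·2542993653061327 + 90686862422039 = 35692598005280617 → 108696317726262096/35692598005280617

3/1
67/22
33302761/10935624
1334260695/438131039
197570491143/64876200644
11455085704209/3761505244235
7744296059595529/2542993653061327
108696317726262096/35692598005280617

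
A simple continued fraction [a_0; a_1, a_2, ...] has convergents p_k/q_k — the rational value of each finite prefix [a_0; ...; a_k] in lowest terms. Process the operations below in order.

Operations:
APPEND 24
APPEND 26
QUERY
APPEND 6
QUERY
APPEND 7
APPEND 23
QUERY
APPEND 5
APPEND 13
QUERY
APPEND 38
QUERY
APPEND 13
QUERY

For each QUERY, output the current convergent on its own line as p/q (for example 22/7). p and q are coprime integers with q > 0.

625/26
3774/157
625763/26032
41651917/1732737
1585928704/65975291
20658725069/859411520

APPEND 24: p_0 = 24·1 + 0 = 24, q_0 = 24·0 + 1 = 1 → 24/1
APPEND 26: p_1 = 26·24 + 1 = 625, q_1 = 26·1 + 0 = 26 → 625/26
APPEND 6: p_2 = 6·625 + 24 = 3774, q_2 = 6·26 + 1 = 157 → 3774/157
APPEND 7: p_3 = 7·3774 + 625 = 27043, q_3 = 7·157 + 26 = 1125 → 27043/1125
APPEND 23: p_4 = 23·27043 + 3774 = 625763, q_4 = 23·1125 + 157 = 26032 → 625763/26032
APPEND 5: p_5 = 5·625763 + 27043 = 3155858, q_5 = 5·26032 + 1125 = 131285 → 3155858/131285
APPEND 13: p_6 = 13·3155858 + 625763 = 41651917, q_6 = 13·131285 + 26032 = 1732737 → 41651917/1732737
APPEND 38: p_7 = 38·41651917 + 3155858 = 1585928704, q_7 = 38·1732737 + 131285 = 65975291 → 1585928704/65975291
APPEND 13: p_8 = 13·1585928704 + 41651917 = 20658725069, q_8 = 13·65975291 + 1732737 = 859411520 → 20658725069/859411520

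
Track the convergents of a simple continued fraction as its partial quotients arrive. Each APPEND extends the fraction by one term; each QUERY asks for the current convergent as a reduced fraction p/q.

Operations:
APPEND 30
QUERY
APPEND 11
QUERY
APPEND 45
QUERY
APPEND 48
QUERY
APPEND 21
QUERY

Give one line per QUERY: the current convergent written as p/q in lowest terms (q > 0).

30/1
331/11
14925/496
716731/23819
15066276/500695

APPEND 30: p_0 = 30·1 + 0 = 30, q_0 = 30·0 + 1 = 1 → 30/1
APPEND 11: p_1 = 11·30 + 1 = 331, q_1 = 11·1 + 0 = 11 → 331/11
APPEND 45: p_2 = 45·331 + 30 = 14925, q_2 = 45·11 + 1 = 496 → 14925/496
APPEND 48: p_3 = 48·14925 + 331 = 716731, q_3 = 48·496 + 11 = 23819 → 716731/23819
APPEND 21: p_4 = 21·716731 + 14925 = 15066276, q_4 = 21·23819 + 496 = 500695 → 15066276/500695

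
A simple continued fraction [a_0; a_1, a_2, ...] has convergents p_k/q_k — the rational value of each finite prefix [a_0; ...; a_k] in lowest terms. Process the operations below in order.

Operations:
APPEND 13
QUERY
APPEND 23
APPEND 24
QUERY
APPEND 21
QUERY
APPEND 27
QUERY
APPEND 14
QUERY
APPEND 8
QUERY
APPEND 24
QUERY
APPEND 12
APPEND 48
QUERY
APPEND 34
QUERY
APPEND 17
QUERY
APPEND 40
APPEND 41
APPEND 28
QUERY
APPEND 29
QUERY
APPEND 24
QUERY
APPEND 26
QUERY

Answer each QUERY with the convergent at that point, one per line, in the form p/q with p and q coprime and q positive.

13/1
7213/553
151773/11636
4105084/314725
57622949/4417786
465088676/35657013
11219751173/860186098
6496120683269/498038915170
221003205333898/16943681005969
3763550611359535/288540616016643
173332098198130944382/13288874138849236665
5032815895430457073831/385851539868432419177
120960913588529100716326/9273725830981227296913
3150016569197187075698307/241502723145380342138915

APPEND 13: p_0 = 13·1 + 0 = 13, q_0 = 13·0 + 1 = 1 → 13/1
APPEND 23: p_1 = 23·13 + 1 = 300, q_1 = 23·1 + 0 = 23 → 300/23
APPEND 24: p_2 = 24·300 + 13 = 7213, q_2 = 24·23 + 1 = 553 → 7213/553
APPEND 21: p_3 = 21·7213 + 300 = 151773, q_3 = 21·553 + 23 = 11636 → 151773/11636
APPEND 27: p_4 = 27·151773 + 7213 = 4105084, q_4 = 27·11636 + 553 = 314725 → 4105084/314725
APPEND 14: p_5 = 14·4105084 + 151773 = 57622949, q_5 = 14·314725 + 11636 = 4417786 → 57622949/4417786
APPEND 8: p_6 = 8·57622949 + 4105084 = 465088676, q_6 = 8·4417786 + 314725 = 35657013 → 465088676/35657013
APPEND 24: p_7 = 24·465088676 + 57622949 = 11219751173, q_7 = 24·35657013 + 4417786 = 860186098 → 11219751173/860186098
APPEND 12: p_8 = 12·11219751173 + 465088676 = 135102102752, q_8 = 12·860186098 + 35657013 = 10357890189 → 135102102752/10357890189
APPEND 48: p_9 = 48·135102102752 + 11219751173 = 6496120683269, q_9 = 48·10357890189 + 860186098 = 498038915170 → 6496120683269/498038915170
APPEND 34: p_10 = 34·6496120683269 + 135102102752 = 221003205333898, q_10 = 34·498038915170 + 10357890189 = 16943681005969 → 221003205333898/16943681005969
APPEND 17: p_11 = 17·221003205333898 + 6496120683269 = 3763550611359535, q_11 = 17·16943681005969 + 498038915170 = 288540616016643 → 3763550611359535/288540616016643
APPEND 40: p_12 = 40·3763550611359535 + 221003205333898 = 150763027659715298, q_12 = 40·288540616016643 + 16943681005969 = 11558568321671689 → 150763027659715298/11558568321671689
APPEND 41: p_13 = 41·150763027659715298 + 3763550611359535 = 6185047684659686753, q_13 = 41·11558568321671689 + 288540616016643 = 474189841804555892 → 6185047684659686753/474189841804555892
APPEND 28: p_14 = 28·6185047684659686753 + 150763027659715298 = 173332098198130944382, q_14 = 28·474189841804555892 + 11558568321671689 = 13288874138849236665 → 173332098198130944382/13288874138849236665
APPEND 29: p_15 = 29·173332098198130944382 + 6185047684659686753 = 5032815895430457073831, q_15 = 29·13288874138849236665 + 474189841804555892 = 385851539868432419177 → 5032815895430457073831/385851539868432419177
APPEND 24: p_16 = 24·5032815895430457073831 + 173332098198130944382 = 120960913588529100716326, q_16 = 24·385851539868432419177 + 13288874138849236665 = 9273725830981227296913 → 120960913588529100716326/9273725830981227296913
APPEND 26: p_17 = 26·120960913588529100716326 + 5032815895430457073831 = 3150016569197187075698307, q_17 = 26·9273725830981227296913 + 385851539868432419177 = 241502723145380342138915 → 3150016569197187075698307/241502723145380342138915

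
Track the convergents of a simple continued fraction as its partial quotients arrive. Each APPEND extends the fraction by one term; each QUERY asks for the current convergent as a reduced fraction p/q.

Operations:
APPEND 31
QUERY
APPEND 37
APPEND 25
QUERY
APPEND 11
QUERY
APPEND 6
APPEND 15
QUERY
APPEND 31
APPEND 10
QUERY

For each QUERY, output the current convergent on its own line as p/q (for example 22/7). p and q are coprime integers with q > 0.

APPEND 31: p_0 = 31·1 + 0 = 31, q_0 = 31·0 + 1 = 1 → 31/1
APPEND 37: p_1 = 37·31 + 1 = 1148, q_1 = 37·1 + 0 = 37 → 1148/37
APPEND 25: p_2 = 25·1148 + 31 = 28731, q_2 = 25·37 + 1 = 926 → 28731/926
APPEND 11: p_3 = 11·28731 + 1148 = 317189, q_3 = 11·926 + 37 = 10223 → 317189/10223
APPEND 6: p_4 = 6·317189 + 28731 = 1931865, q_4 = 6·10223 + 926 = 62264 → 1931865/62264
APPEND 15: p_5 = 15·1931865 + 317189 = 29295164, q_5 = 15·62264 + 10223 = 944183 → 29295164/944183
APPEND 31: p_6 = 31·29295164 + 1931865 = 910081949, q_6 = 31·944183 + 62264 = 29331937 → 910081949/29331937
APPEND 10: p_7 = 10·910081949 + 29295164 = 9130114654, q_7 = 10·29331937 + 944183 = 294263553 → 9130114654/294263553

31/1
28731/926
317189/10223
29295164/944183
9130114654/294263553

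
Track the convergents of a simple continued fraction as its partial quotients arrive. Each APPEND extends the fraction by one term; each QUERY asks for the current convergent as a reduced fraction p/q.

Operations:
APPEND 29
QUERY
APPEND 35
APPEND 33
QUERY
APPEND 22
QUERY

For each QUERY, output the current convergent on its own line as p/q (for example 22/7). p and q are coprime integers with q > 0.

APPEND 29: p_0 = 29·1 + 0 = 29, q_0 = 29·0 + 1 = 1 → 29/1
APPEND 35: p_1 = 35·29 + 1 = 1016, q_1 = 35·1 + 0 = 35 → 1016/35
APPEND 33: p_2 = 33·1016 + 29 = 33557, q_2 = 33·35 + 1 = 1156 → 33557/1156
APPEND 22: p_3 = 22·33557 + 1016 = 739270, q_3 = 22·1156 + 35 = 25467 → 739270/25467

29/1
33557/1156
739270/25467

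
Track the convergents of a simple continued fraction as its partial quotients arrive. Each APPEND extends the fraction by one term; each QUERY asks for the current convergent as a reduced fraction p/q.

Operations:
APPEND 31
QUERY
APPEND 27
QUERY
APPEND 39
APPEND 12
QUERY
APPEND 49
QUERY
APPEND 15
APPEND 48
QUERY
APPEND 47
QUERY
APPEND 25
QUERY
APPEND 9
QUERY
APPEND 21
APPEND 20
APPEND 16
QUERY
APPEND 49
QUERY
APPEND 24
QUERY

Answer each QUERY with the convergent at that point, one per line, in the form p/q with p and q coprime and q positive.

31/1
838/27
393394/12675
19309019/622129
13940685611/449163409
655502252396/21120024833
16401496995511/528449784234
148268975211995/4777168082939
1007118346043009246/32448957117157937
49411548224611613169/1592020655499340912
1186884275736721725302/38240944689101339825

APPEND 31: p_0 = 31·1 + 0 = 31, q_0 = 31·0 + 1 = 1 → 31/1
APPEND 27: p_1 = 27·31 + 1 = 838, q_1 = 27·1 + 0 = 27 → 838/27
APPEND 39: p_2 = 39·838 + 31 = 32713, q_2 = 39·27 + 1 = 1054 → 32713/1054
APPEND 12: p_3 = 12·32713 + 838 = 393394, q_3 = 12·1054 + 27 = 12675 → 393394/12675
APPEND 49: p_4 = 49·393394 + 32713 = 19309019, q_4 = 49·12675 + 1054 = 622129 → 19309019/622129
APPEND 15: p_5 = 15·19309019 + 393394 = 290028679, q_5 = 15·622129 + 12675 = 9344610 → 290028679/9344610
APPEND 48: p_6 = 48·290028679 + 19309019 = 13940685611, q_6 = 48·9344610 + 622129 = 449163409 → 13940685611/449163409
APPEND 47: p_7 = 47·13940685611 + 290028679 = 655502252396, q_7 = 47·449163409 + 9344610 = 21120024833 → 655502252396/21120024833
APPEND 25: p_8 = 25·655502252396 + 13940685611 = 16401496995511, q_8 = 25·21120024833 + 449163409 = 528449784234 → 16401496995511/528449784234
APPEND 9: p_9 = 9·16401496995511 + 655502252396 = 148268975211995, q_9 = 9·528449784234 + 21120024833 = 4777168082939 → 148268975211995/4777168082939
APPEND 21: p_10 = 21·148268975211995 + 16401496995511 = 3130049976447406, q_10 = 21·4777168082939 + 528449784234 = 100848979525953 → 3130049976447406/100848979525953
APPEND 20: p_11 = 20·3130049976447406 + 148268975211995 = 62749268504160115, q_11 = 20·100848979525953 + 4777168082939 = 2021756758601999 → 62749268504160115/2021756758601999
APPEND 16: p_12 = 16·62749268504160115 + 3130049976447406 = 1007118346043009246, q_12 = 16·2021756758601999 + 100848979525953 = 32448957117157937 → 1007118346043009246/32448957117157937
APPEND 49: p_13 = 49·1007118346043009246 + 62749268504160115 = 49411548224611613169, q_13 = 49·32448957117157937 + 2021756758601999 = 1592020655499340912 → 49411548224611613169/1592020655499340912
APPEND 24: p_14 = 24·49411548224611613169 + 1007118346043009246 = 1186884275736721725302, q_14 = 24·1592020655499340912 + 32448957117157937 = 38240944689101339825 → 1186884275736721725302/38240944689101339825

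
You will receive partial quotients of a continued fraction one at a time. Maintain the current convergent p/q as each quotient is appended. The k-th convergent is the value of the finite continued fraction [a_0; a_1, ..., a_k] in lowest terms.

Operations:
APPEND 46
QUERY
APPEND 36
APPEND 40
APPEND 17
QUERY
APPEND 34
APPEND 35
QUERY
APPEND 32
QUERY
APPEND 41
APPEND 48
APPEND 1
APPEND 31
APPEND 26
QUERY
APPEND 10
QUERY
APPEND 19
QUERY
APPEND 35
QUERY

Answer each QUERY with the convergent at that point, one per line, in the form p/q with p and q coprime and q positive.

APPEND 46: p_0 = 46·1 + 0 = 46, q_0 = 46·0 + 1 = 1 → 46/1
APPEND 36: p_1 = 36·46 + 1 = 1657, q_1 = 36·1 + 0 = 36 → 1657/36
APPEND 40: p_2 = 40·1657 + 46 = 66326, q_2 = 40·36 + 1 = 1441 → 66326/1441
APPEND 17: p_3 = 17·66326 + 1657 = 1129199, q_3 = 17·1441 + 36 = 24533 → 1129199/24533
APPEND 34: p_4 = 34·1129199 + 66326 = 38459092, q_4 = 34·24533 + 1441 = 835563 → 38459092/835563
APPEND 35: p_5 = 35·38459092 + 1129199 = 1347197419, q_5 = 35·835563 + 24533 = 29269238 → 1347197419/29269238
APPEND 32: p_6 = 32·1347197419 + 38459092 = 43148776500, q_6 = 32·29269238 + 835563 = 937451179 → 43148776500/937451179
APPEND 41: p_7 = 41·43148776500 + 1347197419 = 1770447033919, q_7 = 41·937451179 + 29269238 = 38464767577 → 1770447033919/38464767577
APPEND 48: p_8 = 48·1770447033919 + 43148776500 = 85024606404612, q_8 = 48·38464767577 + 937451179 = 1847246294875 → 85024606404612/1847246294875
APPEND 1: p_9 = 1·85024606404612 + 1770447033919 = 86795053438531, q_9 = 1·1847246294875 + 38464767577 = 1885711062452 → 86795053438531/1885711062452
APPEND 31: p_10 = 31·86795053438531 + 85024606404612 = 2775671262999073, q_10 = 31·1885711062452 + 1847246294875 = 60304289230887 → 2775671262999073/60304289230887
APPEND 26: p_11 = 26·2775671262999073 + 86795053438531 = 72254247891414429, q_11 = 26·60304289230887 + 1885711062452 = 1569797231065514 → 72254247891414429/1569797231065514
APPEND 10: p_12 = 10·72254247891414429 + 2775671262999073 = 725318150177143363, q_12 = 10·1569797231065514 + 60304289230887 = 15758276599886027 → 725318150177143363/15758276599886027
APPEND 19: p_13 = 19·725318150177143363 + 72254247891414429 = 13853299101257138326, q_13 = 19·15758276599886027 + 1569797231065514 = 300977052628900027 → 13853299101257138326/300977052628900027
APPEND 35: p_14 = 35·13853299101257138326 + 725318150177143363 = 485590786694176984773, q_14 = 35·300977052628900027 + 15758276599886027 = 10549955118611386972 → 485590786694176984773/10549955118611386972

46/1
1129199/24533
1347197419/29269238
43148776500/937451179
72254247891414429/1569797231065514
725318150177143363/15758276599886027
13853299101257138326/300977052628900027
485590786694176984773/10549955118611386972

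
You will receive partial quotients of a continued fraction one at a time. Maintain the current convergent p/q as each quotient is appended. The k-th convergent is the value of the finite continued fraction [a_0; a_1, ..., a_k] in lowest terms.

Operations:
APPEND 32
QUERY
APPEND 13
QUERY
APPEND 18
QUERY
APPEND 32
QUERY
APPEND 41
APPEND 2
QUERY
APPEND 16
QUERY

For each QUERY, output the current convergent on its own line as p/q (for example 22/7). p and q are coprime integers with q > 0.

APPEND 32: p_0 = 32·1 + 0 = 32, q_0 = 32·0 + 1 = 1 → 32/1
APPEND 13: p_1 = 13·32 + 1 = 417, q_1 = 13·1 + 0 = 13 → 417/13
APPEND 18: p_2 = 18·417 + 32 = 7538, q_2 = 18·13 + 1 = 235 → 7538/235
APPEND 32: p_3 = 32·7538 + 417 = 241633, q_3 = 32·235 + 13 = 7533 → 241633/7533
APPEND 41: p_4 = 41·241633 + 7538 = 9914491, q_4 = 41·7533 + 235 = 309088 → 9914491/309088
APPEND 2: p_5 = 2·9914491 + 241633 = 20070615, q_5 = 2·309088 + 7533 = 625709 → 20070615/625709
APPEND 16: p_6 = 16·20070615 + 9914491 = 331044331, q_6 = 16·625709 + 309088 = 10320432 → 331044331/10320432

32/1
417/13
7538/235
241633/7533
20070615/625709
331044331/10320432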